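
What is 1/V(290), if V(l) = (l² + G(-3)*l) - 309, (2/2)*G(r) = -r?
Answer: 1/84661 ≈ 1.1812e-5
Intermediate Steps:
G(r) = -r
V(l) = -309 + l² + 3*l (V(l) = (l² + (-1*(-3))*l) - 309 = (l² + 3*l) - 309 = -309 + l² + 3*l)
1/V(290) = 1/(-309 + 290² + 3*290) = 1/(-309 + 84100 + 870) = 1/84661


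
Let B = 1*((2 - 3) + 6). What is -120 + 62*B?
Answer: 190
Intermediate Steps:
B = 5 (B = 1*(-1 + 6) = 1*5 = 5)
-120 + 62*B = -120 + 62*5 = -120 + 310 = 190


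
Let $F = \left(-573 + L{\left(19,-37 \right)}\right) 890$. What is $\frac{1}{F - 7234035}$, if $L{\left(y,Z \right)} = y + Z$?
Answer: $- \frac{1}{7760025} \approx -1.2887 \cdot 10^{-7}$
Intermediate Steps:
$L{\left(y,Z \right)} = Z + y$
$F = -525990$ ($F = \left(-573 + \left(-37 + 19\right)\right) 890 = \left(-573 - 18\right) 890 = \left(-591\right) 890 = -525990$)
$\frac{1}{F - 7234035} = \frac{1}{-525990 - 7234035} = \frac{1}{-7760025} = - \frac{1}{7760025}$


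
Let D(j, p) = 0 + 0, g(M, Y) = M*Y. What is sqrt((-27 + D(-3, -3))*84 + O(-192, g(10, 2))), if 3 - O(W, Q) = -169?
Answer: 4*I*sqrt(131) ≈ 45.782*I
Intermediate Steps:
O(W, Q) = 172 (O(W, Q) = 3 - 1*(-169) = 3 + 169 = 172)
D(j, p) = 0
sqrt((-27 + D(-3, -3))*84 + O(-192, g(10, 2))) = sqrt((-27 + 0)*84 + 172) = sqrt(-27*84 + 172) = sqrt(-2268 + 172) = sqrt(-2096) = 4*I*sqrt(131)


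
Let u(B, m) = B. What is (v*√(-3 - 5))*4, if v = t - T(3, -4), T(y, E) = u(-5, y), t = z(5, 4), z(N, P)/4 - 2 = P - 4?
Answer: 104*I*√2 ≈ 147.08*I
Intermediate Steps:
z(N, P) = -8 + 4*P (z(N, P) = 8 + 4*(P - 4) = 8 + 4*(-4 + P) = 8 + (-16 + 4*P) = -8 + 4*P)
t = 8 (t = -8 + 4*4 = -8 + 16 = 8)
T(y, E) = -5
v = 13 (v = 8 - 1*(-5) = 8 + 5 = 13)
(v*√(-3 - 5))*4 = (13*√(-3 - 5))*4 = (13*√(-8))*4 = (13*(2*I*√2))*4 = (26*I*√2)*4 = 104*I*√2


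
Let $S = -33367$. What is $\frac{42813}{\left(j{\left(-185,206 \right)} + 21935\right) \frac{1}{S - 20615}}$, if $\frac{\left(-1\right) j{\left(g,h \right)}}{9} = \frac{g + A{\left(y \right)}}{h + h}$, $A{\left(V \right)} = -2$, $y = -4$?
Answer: $- \frac{14211733176}{134909} \approx -1.0534 \cdot 10^{5}$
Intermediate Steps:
$j{\left(g,h \right)} = - \frac{9 \left(-2 + g\right)}{2 h}$ ($j{\left(g,h \right)} = - 9 \frac{g - 2}{h + h} = - 9 \frac{-2 + g}{2 h} = - \frac{9 \left(-2 + g\right)}{2 h}$)
$\frac{42813}{\left(j{\left(-185,206 \right)} + 21935\right) \frac{1}{S - 20615}} = \frac{42813}{\left(\frac{9 \left(2 - -185\right)}{2 \cdot 206} + 21935\right) \frac{1}{-33367 - 20615}} = \frac{42813}{\left(\frac{9}{2} \cdot \frac{1}{206} \left(2 + 185\right) + 21935\right) \frac{1}{-53982}} = \frac{42813}{\left(\frac{9}{2} \cdot \frac{1}{206} \cdot 187 + 21935\right) \left(- \frac{1}{53982}\right)} = \frac{42813}{\left(\frac{1683}{412} + 21935\right) \left(- \frac{1}{53982}\right)} = \frac{42813}{\frac{9038903}{412} \left(- \frac{1}{53982}\right)} = \frac{42813}{- \frac{9038903}{22240584}} = 42813 \left(- \frac{22240584}{9038903}\right) = - \frac{14211733176}{134909}$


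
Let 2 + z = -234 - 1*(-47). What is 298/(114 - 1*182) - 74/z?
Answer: -25645/6426 ≈ -3.9908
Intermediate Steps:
z = -189 (z = -2 + (-234 - 1*(-47)) = -2 + (-234 + 47) = -2 - 187 = -189)
298/(114 - 1*182) - 74/z = 298/(114 - 1*182) - 74/(-189) = 298/(114 - 182) - 74*(-1/189) = 298/(-68) + 74/189 = 298*(-1/68) + 74/189 = -149/34 + 74/189 = -25645/6426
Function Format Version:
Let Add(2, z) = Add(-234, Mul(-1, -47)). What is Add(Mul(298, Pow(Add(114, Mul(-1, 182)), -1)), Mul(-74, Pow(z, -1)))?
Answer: Rational(-25645, 6426) ≈ -3.9908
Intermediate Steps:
z = -189 (z = Add(-2, Add(-234, Mul(-1, -47))) = Add(-2, Add(-234, 47)) = Add(-2, -187) = -189)
Add(Mul(298, Pow(Add(114, Mul(-1, 182)), -1)), Mul(-74, Pow(z, -1))) = Add(Mul(298, Pow(Add(114, Mul(-1, 182)), -1)), Mul(-74, Pow(-189, -1))) = Add(Mul(298, Pow(Add(114, -182), -1)), Mul(-74, Rational(-1, 189))) = Add(Mul(298, Pow(-68, -1)), Rational(74, 189)) = Add(Mul(298, Rational(-1, 68)), Rational(74, 189)) = Add(Rational(-149, 34), Rational(74, 189)) = Rational(-25645, 6426)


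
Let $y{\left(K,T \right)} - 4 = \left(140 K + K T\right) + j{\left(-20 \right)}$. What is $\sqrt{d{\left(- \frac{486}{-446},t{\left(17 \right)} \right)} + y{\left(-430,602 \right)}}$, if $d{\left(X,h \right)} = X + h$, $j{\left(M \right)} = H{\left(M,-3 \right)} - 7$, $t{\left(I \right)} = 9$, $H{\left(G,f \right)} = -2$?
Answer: $\frac{i \sqrt{15866281635}}{223} \approx 564.85 i$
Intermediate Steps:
$j{\left(M \right)} = -9$ ($j{\left(M \right)} = -2 - 7 = -9$)
$y{\left(K,T \right)} = -5 + 140 K + K T$ ($y{\left(K,T \right)} = 4 - \left(9 - 140 K - K T\right) = 4 + \left(-9 + 140 K + K T\right) = -5 + 140 K + K T$)
$\sqrt{d{\left(- \frac{486}{-446},t{\left(17 \right)} \right)} + y{\left(-430,602 \right)}} = \sqrt{\left(- \frac{486}{-446} + 9\right) - 319065} = \sqrt{\left(\left(-486\right) \left(- \frac{1}{446}\right) + 9\right) - 319065} = \sqrt{\left(\frac{243}{223} + 9\right) - 319065} = \sqrt{\frac{2250}{223} - 319065} = \sqrt{- \frac{71149245}{223}} = \frac{i \sqrt{15866281635}}{223}$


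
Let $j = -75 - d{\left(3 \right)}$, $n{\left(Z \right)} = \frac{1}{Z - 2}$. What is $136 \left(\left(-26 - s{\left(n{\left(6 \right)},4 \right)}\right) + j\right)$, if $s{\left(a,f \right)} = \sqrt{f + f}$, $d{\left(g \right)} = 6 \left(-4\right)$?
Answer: $-10472 - 272 \sqrt{2} \approx -10857.0$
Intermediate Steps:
$n{\left(Z \right)} = \frac{1}{-2 + Z}$
$d{\left(g \right)} = -24$
$j = -51$ ($j = -75 - -24 = -75 + 24 = -51$)
$s{\left(a,f \right)} = \sqrt{2} \sqrt{f}$ ($s{\left(a,f \right)} = \sqrt{2 f} = \sqrt{2} \sqrt{f}$)
$136 \left(\left(-26 - s{\left(n{\left(6 \right)},4 \right)}\right) + j\right) = 136 \left(\left(-26 - \sqrt{2} \sqrt{4}\right) - 51\right) = 136 \left(\left(-26 - \sqrt{2} \cdot 2\right) - 51\right) = 136 \left(\left(-26 - 2 \sqrt{2}\right) - 51\right) = 136 \left(-77 - 2 \sqrt{2}\right) = -10472 - 272 \sqrt{2}$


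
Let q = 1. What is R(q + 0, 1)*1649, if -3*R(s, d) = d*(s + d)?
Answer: -3298/3 ≈ -1099.3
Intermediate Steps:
R(s, d) = -d*(d + s)/3 (R(s, d) = -d*(s + d)/3 = -d*(d + s)/3)
R(q + 0, 1)*1649 = -1/3*1*(1 + (1 + 0))*1649 = -1/3*1*(1 + 1)*1649 = -1/3*1*2*1649 = -2/3*1649 = -3298/3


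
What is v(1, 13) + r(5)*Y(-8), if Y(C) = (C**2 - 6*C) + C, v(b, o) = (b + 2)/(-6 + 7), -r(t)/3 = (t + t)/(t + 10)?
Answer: -205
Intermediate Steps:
r(t) = -6*t/(10 + t) (r(t) = -3*(t + t)/(t + 10) = -3*2*t/(10 + t) = -6*t/(10 + t))
v(b, o) = 2 + b (v(b, o) = (2 + b)/1 = (2 + b)*1 = 2 + b)
Y(C) = C**2 - 5*C
v(1, 13) + r(5)*Y(-8) = (2 + 1) + (-6*5/(10 + 5))*(-8*(-5 - 8)) = 3 + (-6*5/15)*(-8*(-13)) = 3 - 6*5*1/15*104 = 3 - 2*104 = 3 - 208 = -205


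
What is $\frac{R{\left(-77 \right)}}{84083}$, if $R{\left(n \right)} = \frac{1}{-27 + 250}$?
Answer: $\frac{1}{18750509} \approx 5.3332 \cdot 10^{-8}$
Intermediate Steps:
$R{\left(n \right)} = \frac{1}{223}$
$\frac{R{\left(-77 \right)}}{84083} = \frac{1}{223 \cdot 84083} = \frac{1}{223} \cdot \frac{1}{84083} = \frac{1}{18750509}$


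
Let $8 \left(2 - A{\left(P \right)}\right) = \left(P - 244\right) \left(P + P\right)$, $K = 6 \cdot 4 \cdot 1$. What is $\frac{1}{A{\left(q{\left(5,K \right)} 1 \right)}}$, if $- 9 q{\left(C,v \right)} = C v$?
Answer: $- \frac{9}{7702} \approx -0.0011685$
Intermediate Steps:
$K = 24$ ($K = 24 \cdot 1 = 24$)
$q{\left(C,v \right)} = - \frac{C v}{9}$
$A{\left(P \right)} = 2 - \frac{P \left(-244 + P\right)}{4}$ ($A{\left(P \right)} = 2 - \frac{\left(P - 244\right) \left(P + P\right)}{8} = 2 - \frac{\left(-244 + P\right) 2 P}{8} = 2 - \frac{2 P \left(-244 + P\right)}{8} = 2 - \frac{P \left(-244 + P\right)}{4}$)
$\frac{1}{A{\left(q{\left(5,K \right)} 1 \right)}} = \frac{1}{2 + 61 \left(- \frac{1}{9}\right) 5 \cdot 24 \cdot 1 - \frac{\left(\left(- \frac{1}{9}\right) 5 \cdot 24 \cdot 1\right)^{2}}{4}} = \frac{1}{2 + 61 \left(\left(- \frac{40}{3}\right) 1\right) - \frac{\left(\left(- \frac{40}{3}\right) 1\right)^{2}}{4}} = \frac{1}{2 + 61 \left(- \frac{40}{3}\right) - \frac{\left(- \frac{40}{3}\right)^{2}}{4}} = \frac{1}{2 - \frac{2440}{3} - \frac{400}{9}} = \frac{1}{- \frac{7702}{9}} = - \frac{9}{7702}$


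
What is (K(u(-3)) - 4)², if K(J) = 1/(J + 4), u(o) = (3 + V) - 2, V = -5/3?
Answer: 1369/100 ≈ 13.690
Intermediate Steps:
V = -5/3 (V = -5*⅓ = -5/3 ≈ -1.6667)
u(o) = -⅔ (u(o) = (3 - 5/3) - 2 = 4/3 - 2 = -⅔)
K(J) = 1/(4 + J)
(K(u(-3)) - 4)² = (1/(4 - ⅔) - 4)² = (1/(10/3) - 4)² = (3/10 - 4)² = (-37/10)² = 1369/100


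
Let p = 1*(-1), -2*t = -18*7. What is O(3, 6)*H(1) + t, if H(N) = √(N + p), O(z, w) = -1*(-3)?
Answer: 63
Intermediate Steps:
t = 63 (t = -(-9)*7 = -½*(-126) = 63)
p = -1
O(z, w) = 3
H(N) = √(-1 + N) (H(N) = √(N - 1) = √(-1 + N))
O(3, 6)*H(1) + t = 3*√(-1 + 1) + 63 = 3*√0 + 63 = 3*0 + 63 = 0 + 63 = 63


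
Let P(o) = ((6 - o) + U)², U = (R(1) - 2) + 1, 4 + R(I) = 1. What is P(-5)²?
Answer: 2401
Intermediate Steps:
R(I) = -3 (R(I) = -4 + 1 = -3)
U = -4 (U = (-3 - 2) + 1 = -5 + 1 = -4)
P(o) = (2 - o)² (P(o) = ((6 - o) - 4)² = (2 - o)²)
P(-5)² = ((-2 - 5)²)² = ((-7)²)² = 49² = 2401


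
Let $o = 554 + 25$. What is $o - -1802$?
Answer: $2381$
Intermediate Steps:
$o = 579$
$o - -1802 = 579 - -1802 = 579 + 1802 = 2381$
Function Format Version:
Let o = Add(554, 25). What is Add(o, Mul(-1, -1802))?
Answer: 2381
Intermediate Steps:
o = 579
Add(o, Mul(-1, -1802)) = Add(579, Mul(-1, -1802)) = Add(579, 1802) = 2381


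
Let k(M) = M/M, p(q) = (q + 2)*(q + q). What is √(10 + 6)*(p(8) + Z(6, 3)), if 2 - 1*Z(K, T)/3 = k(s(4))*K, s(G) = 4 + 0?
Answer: 592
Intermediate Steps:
p(q) = 2*q*(2 + q) (p(q) = (2 + q)*(2*q) = 2*q*(2 + q))
s(G) = 4
k(M) = 1
Z(K, T) = 6 - 3*K
√(10 + 6)*(p(8) + Z(6, 3)) = √(10 + 6)*(2*8*(2 + 8) + (6 - 3*6)) = √16*(2*8*10 + (6 - 18)) = 4*(160 - 12) = 4*148 = 592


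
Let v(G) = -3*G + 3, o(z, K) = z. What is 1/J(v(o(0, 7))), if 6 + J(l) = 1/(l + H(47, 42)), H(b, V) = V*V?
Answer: -1767/10601 ≈ -0.16668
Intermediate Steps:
H(b, V) = V**2
v(G) = 3 - 3*G
J(l) = -6 + 1/(1764 + l) (J(l) = -6 + 1/(l + 42**2) = -6 + 1/(l + 1764) = -6 + 1/(1764 + l))
1/J(v(o(0, 7))) = 1/((-10583 - 6*(3 - 3*0))/(1764 + (3 - 3*0))) = 1/((-10583 - 6*(3 + 0))/(1764 + (3 + 0))) = 1/((-10583 - 6*3)/(1764 + 3)) = 1/((-10583 - 18)/1767) = 1/((1/1767)*(-10601)) = 1/(-10601/1767) = -1767/10601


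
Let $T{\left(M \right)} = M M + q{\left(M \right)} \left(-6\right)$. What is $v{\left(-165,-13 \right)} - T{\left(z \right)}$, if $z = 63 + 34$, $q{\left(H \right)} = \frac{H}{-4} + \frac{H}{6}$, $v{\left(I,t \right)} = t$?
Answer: $- \frac{18941}{2} \approx -9470.5$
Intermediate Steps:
$q{\left(H \right)} = - \frac{H}{12}$ ($q{\left(H \right)} = H \left(- \frac{1}{4}\right) + H \frac{1}{6} = - \frac{H}{4} + \frac{H}{6} = - \frac{H}{12}$)
$z = 97$
$T{\left(M \right)} = M^{2} + \frac{M}{2}$ ($T{\left(M \right)} = M M + - \frac{M}{12} \left(-6\right) = M^{2} + \frac{M}{2}$)
$v{\left(-165,-13 \right)} - T{\left(z \right)} = -13 - 97 \left(\frac{1}{2} + 97\right) = -13 - 97 \cdot \frac{195}{2} = -13 - \frac{18915}{2} = - \frac{18941}{2}$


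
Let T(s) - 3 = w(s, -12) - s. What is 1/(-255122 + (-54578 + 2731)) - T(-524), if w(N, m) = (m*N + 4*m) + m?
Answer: -2073575596/306969 ≈ -6755.0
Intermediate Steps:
w(N, m) = 5*m + N*m (w(N, m) = (N*m + 4*m) + m = (4*m + N*m) + m = 5*m + N*m)
T(s) = -57 - 13*s (T(s) = 3 + (-12*(5 + s) - s) = 3 + ((-60 - 12*s) - s) = 3 + (-60 - 13*s) = -57 - 13*s)
1/(-255122 + (-54578 + 2731)) - T(-524) = 1/(-255122 + (-54578 + 2731)) - (-57 - 13*(-524)) = 1/(-255122 - 51847) - (-57 + 6812) = 1/(-306969) - 1*6755 = -1/306969 - 6755 = -2073575596/306969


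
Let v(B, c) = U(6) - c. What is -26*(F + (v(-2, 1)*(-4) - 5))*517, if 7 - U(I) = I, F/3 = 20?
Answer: -739310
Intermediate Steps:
F = 60 (F = 3*20 = 60)
U(I) = 7 - I
v(B, c) = 1 - c (v(B, c) = (7 - 1*6) - c = (7 - 6) - c = 1 - c)
-26*(F + (v(-2, 1)*(-4) - 5))*517 = -26*(60 + ((1 - 1*1)*(-4) - 5))*517 = -26*(60 + ((1 - 1)*(-4) - 5))*517 = -26*(60 + (0*(-4) - 5))*517 = -26*(60 + (0 - 5))*517 = -26*(60 - 5)*517 = -26*55*517 = -1430*517 = -739310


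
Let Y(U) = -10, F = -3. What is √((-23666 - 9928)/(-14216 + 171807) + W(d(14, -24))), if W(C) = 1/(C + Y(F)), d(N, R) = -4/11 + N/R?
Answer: 33*I*√50175398490/13395235 ≈ 0.55184*I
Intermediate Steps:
d(N, R) = -4/11 + N/R (d(N, R) = -4*1/11 + N/R = -4/11 + N/R)
W(C) = 1/(-10 + C) (W(C) = 1/(C - 10) = 1/(-10 + C))
√((-23666 - 9928)/(-14216 + 171807) + W(d(14, -24))) = √((-23666 - 9928)/(-14216 + 171807) + 1/(-10 + (-4/11 + 14/(-24)))) = √(-33594/157591 + 1/(-10 + (-4/11 + 14*(-1/24)))) = √(-33594*1/157591 + 1/(-10 + (-4/11 - 7/12))) = √(-33594/157591 + 1/(-10 - 125/132)) = √(-33594/157591 + 1/(-1445/132)) = √(-33594/157591 - 132/1445) = √(-69345342/227718995) = 33*I*√50175398490/13395235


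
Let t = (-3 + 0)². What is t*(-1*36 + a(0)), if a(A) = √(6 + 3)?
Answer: -297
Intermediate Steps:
a(A) = 3 (a(A) = √9 = 3)
t = 9 (t = (-3)² = 9)
t*(-1*36 + a(0)) = 9*(-1*36 + 3) = 9*(-36 + 3) = 9*(-33) = -297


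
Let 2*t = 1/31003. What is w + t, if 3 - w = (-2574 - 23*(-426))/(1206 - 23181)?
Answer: 1511899623/454193950 ≈ 3.3288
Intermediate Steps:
t = 1/62006 (t = (½)/31003 = (½)*(1/31003) = 1/62006 ≈ 1.6127e-5)
w = 24383/7325 (w = 3 - (-2574 - 23*(-426))/(1206 - 23181) = 3 - (-2574 + 9798)/(-21975) = 3 - 7224*(-1)/21975 = 3 - 1*(-2408/7325) = 3 + 2408/7325 = 24383/7325 ≈ 3.3287)
w + t = 24383/7325 + 1/62006 = 1511899623/454193950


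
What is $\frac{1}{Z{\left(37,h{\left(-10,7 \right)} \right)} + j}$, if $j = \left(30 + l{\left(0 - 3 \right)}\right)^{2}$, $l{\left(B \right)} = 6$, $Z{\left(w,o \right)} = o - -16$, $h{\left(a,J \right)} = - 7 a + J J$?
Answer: $\frac{1}{1431} \approx 0.00069881$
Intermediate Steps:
$h{\left(a,J \right)} = J^{2} - 7 a$ ($h{\left(a,J \right)} = - 7 a + J^{2} = J^{2} - 7 a$)
$Z{\left(w,o \right)} = 16 + o$ ($Z{\left(w,o \right)} = o + 16 = 16 + o$)
$j = 1296$ ($j = \left(30 + 6\right)^{2} = 36^{2} = 1296$)
$\frac{1}{Z{\left(37,h{\left(-10,7 \right)} \right)} + j} = \frac{1}{\left(16 + \left(7^{2} - -70\right)\right) + 1296} = \frac{1}{\left(16 + \left(49 + 70\right)\right) + 1296} = \frac{1}{\left(16 + 119\right) + 1296} = \frac{1}{135 + 1296} = \frac{1}{1431}$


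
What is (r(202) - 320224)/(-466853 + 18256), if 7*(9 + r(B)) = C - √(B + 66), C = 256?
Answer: 2241375/3140179 + 2*√67/3140179 ≈ 0.71378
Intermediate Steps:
r(B) = 193/7 - √(66 + B)/7 (r(B) = -9 + (256 - √(B + 66))/7 = -9 + (256 - √(66 + B))/7 = -9 + (256/7 - √(66 + B)/7) = 193/7 - √(66 + B)/7)
(r(202) - 320224)/(-466853 + 18256) = ((193/7 - √(66 + 202)/7) - 320224)/(-466853 + 18256) = ((193/7 - 2*√67/7) - 320224)/(-448597) = ((193/7 - 2*√67/7) - 320224)*(-1/448597) = (-2241375/7 - 2*√67/7)*(-1/448597) = 2241375/3140179 + 2*√67/3140179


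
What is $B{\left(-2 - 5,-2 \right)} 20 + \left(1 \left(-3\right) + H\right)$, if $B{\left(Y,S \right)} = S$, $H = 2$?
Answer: $-41$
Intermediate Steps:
$B{\left(-2 - 5,-2 \right)} 20 + \left(1 \left(-3\right) + H\right) = \left(-2\right) 20 + \left(1 \left(-3\right) + 2\right) = -40 + \left(-3 + 2\right) = -40 - 1 = -41$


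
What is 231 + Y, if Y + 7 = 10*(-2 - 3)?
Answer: 174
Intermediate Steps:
Y = -57 (Y = -7 + 10*(-2 - 3) = -7 + 10*(-5) = -7 - 50 = -57)
231 + Y = 231 - 57 = 174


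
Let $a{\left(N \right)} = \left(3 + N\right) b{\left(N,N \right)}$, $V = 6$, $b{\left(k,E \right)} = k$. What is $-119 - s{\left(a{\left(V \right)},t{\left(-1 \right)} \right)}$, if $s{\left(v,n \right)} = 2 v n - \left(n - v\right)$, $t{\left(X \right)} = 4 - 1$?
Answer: $-494$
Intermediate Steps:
$a{\left(N \right)} = N \left(3 + N\right)$ ($a{\left(N \right)} = \left(3 + N\right) N = N \left(3 + N\right)$)
$t{\left(X \right)} = 3$
$s{\left(v,n \right)} = v - n + 2 n v$ ($s{\left(v,n \right)} = 2 n v - \left(n - v\right) = v - n + 2 n v$)
$-119 - s{\left(a{\left(V \right)},t{\left(-1 \right)} \right)} = -119 - \left(6 \left(3 + 6\right) - 3 + 2 \cdot 3 \cdot 6 \left(3 + 6\right)\right) = -119 - \left(6 \cdot 9 - 3 + 2 \cdot 3 \cdot 6 \cdot 9\right) = -119 - \left(54 - 3 + 2 \cdot 3 \cdot 54\right) = -119 - \left(54 - 3 + 324\right) = -119 - 375 = -494$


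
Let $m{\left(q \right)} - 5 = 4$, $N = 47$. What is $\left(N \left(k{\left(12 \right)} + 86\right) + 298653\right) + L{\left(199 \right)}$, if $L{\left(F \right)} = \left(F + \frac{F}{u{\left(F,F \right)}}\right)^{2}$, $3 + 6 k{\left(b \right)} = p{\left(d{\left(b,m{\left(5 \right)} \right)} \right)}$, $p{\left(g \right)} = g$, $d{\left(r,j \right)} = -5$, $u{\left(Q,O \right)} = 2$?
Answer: $\frac{4700815}{12} \approx 3.9173 \cdot 10^{5}$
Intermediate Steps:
$m{\left(q \right)} = 9$ ($m{\left(q \right)} = 5 + 4 = 9$)
$k{\left(b \right)} = - \frac{4}{3}$ ($k{\left(b \right)} = - \frac{1}{2} + \frac{1}{6} \left(-5\right) = - \frac{1}{2} - \frac{5}{6} = - \frac{4}{3}$)
$L{\left(F \right)} = \frac{9 F^{2}}{4}$ ($L{\left(F \right)} = \left(F + \frac{F}{2}\right)^{2} = \left(\frac{3 F}{2}\right)^{2} = \frac{9 F^{2}}{4}$)
$\left(N \left(k{\left(12 \right)} + 86\right) + 298653\right) + L{\left(199 \right)} = \left(47 \left(- \frac{4}{3} + 86\right) + 298653\right) + \frac{9 \cdot 199^{2}}{4} = \left(47 \cdot \frac{254}{3} + 298653\right) + \frac{9}{4} \cdot 39601 = \left(\frac{11938}{3} + 298653\right) + \frac{356409}{4} = \frac{907897}{3} + \frac{356409}{4} = \frac{4700815}{12}$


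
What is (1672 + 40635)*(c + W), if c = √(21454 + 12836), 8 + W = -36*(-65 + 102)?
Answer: -56691380 + 126921*√3810 ≈ -4.8857e+7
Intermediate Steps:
W = -1340 (W = -8 - 36*(-65 + 102) = -8 - 36*37 = -8 - 1332 = -1340)
c = 3*√3810 (c = √34290 = 3*√3810 ≈ 185.18)
(1672 + 40635)*(c + W) = (1672 + 40635)*(3*√3810 - 1340) = 42307*(-1340 + 3*√3810) = -56691380 + 126921*√3810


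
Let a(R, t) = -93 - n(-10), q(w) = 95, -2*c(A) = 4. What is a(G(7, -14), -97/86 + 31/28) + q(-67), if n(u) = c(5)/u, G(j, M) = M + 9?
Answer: 9/5 ≈ 1.8000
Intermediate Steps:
c(A) = -2 (c(A) = -½*4 = -2)
G(j, M) = 9 + M
n(u) = -2/u
a(R, t) = -466/5 (a(R, t) = -93 - (-2)/(-10) = -93 - (-2)*(-1)/10 = -93 - 1*⅕ = -93 - ⅕ = -466/5)
a(G(7, -14), -97/86 + 31/28) + q(-67) = -466/5 + 95 = 9/5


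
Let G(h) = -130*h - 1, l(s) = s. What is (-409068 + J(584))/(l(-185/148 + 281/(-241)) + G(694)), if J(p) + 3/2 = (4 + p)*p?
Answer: 21104370/28991791 ≈ 0.72794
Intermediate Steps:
J(p) = -3/2 + p*(4 + p) (J(p) = -3/2 + (4 + p)*p = -3/2 + p*(4 + p))
G(h) = -1 - 130*h (G(h) = -130*h - 1 = -1 - 130*h)
(-409068 + J(584))/(l(-185/148 + 281/(-241)) + G(694)) = (-409068 + (-3/2 + 584**2 + 4*584))/((-185/148 + 281/(-241)) + (-1 - 130*694)) = (-409068 + (-3/2 + 341056 + 2336))/((-185*1/148 + 281*(-1/241)) + (-1 - 90220)) = (-409068 + 686781/2)/((-5/4 - 281/241) - 90221) = -131355/(2*(-2329/964 - 90221)) = -131355/(2*(-86975373/964)) = -131355/2*(-964/86975373) = 21104370/28991791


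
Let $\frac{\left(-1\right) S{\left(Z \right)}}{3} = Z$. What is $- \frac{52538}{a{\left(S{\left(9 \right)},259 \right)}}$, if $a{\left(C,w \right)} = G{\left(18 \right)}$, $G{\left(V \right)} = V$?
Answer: $- \frac{26269}{9} \approx -2918.8$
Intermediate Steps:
$S{\left(Z \right)} = - 3 Z$
$a{\left(C,w \right)} = 18$
$- \frac{52538}{a{\left(S{\left(9 \right)},259 \right)}} = - \frac{52538}{18} = \left(-52538\right) \frac{1}{18} = - \frac{26269}{9}$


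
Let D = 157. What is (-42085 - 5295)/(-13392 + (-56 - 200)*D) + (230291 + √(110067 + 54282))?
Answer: 3084990081/13396 + 9*√2029 ≈ 2.3070e+5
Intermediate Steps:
(-42085 - 5295)/(-13392 + (-56 - 200)*D) + (230291 + √(110067 + 54282)) = (-42085 - 5295)/(-13392 + (-56 - 200)*157) + (230291 + √(110067 + 54282)) = -47380/(-13392 - 256*157) + (230291 + √164349) = -47380/(-13392 - 40192) + (230291 + 9*√2029) = -47380/(-53584) + (230291 + 9*√2029) = -47380*(-1/53584) + (230291 + 9*√2029) = 11845/13396 + (230291 + 9*√2029) = 3084990081/13396 + 9*√2029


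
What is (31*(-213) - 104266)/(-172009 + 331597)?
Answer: -10079/14508 ≈ -0.69472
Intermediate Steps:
(31*(-213) - 104266)/(-172009 + 331597) = (-6603 - 104266)/159588 = -110869*1/159588 = -10079/14508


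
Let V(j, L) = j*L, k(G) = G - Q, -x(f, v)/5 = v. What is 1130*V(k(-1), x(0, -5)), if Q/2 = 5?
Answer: -310750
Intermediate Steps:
Q = 10 (Q = 2*5 = 10)
x(f, v) = -5*v
k(G) = -10 + G (k(G) = G - 1*10 = G - 10 = -10 + G)
V(j, L) = L*j
1130*V(k(-1), x(0, -5)) = 1130*((-5*(-5))*(-10 - 1)) = 1130*(25*(-11)) = 1130*(-275) = -310750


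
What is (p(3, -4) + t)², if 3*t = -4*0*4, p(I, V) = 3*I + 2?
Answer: 121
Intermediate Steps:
p(I, V) = 2 + 3*I
t = 0 (t = (-4*0*4)/3 = (0*4)/3 = (⅓)*0 = 0)
(p(3, -4) + t)² = ((2 + 3*3) + 0)² = ((2 + 9) + 0)² = (11 + 0)² = 11² = 121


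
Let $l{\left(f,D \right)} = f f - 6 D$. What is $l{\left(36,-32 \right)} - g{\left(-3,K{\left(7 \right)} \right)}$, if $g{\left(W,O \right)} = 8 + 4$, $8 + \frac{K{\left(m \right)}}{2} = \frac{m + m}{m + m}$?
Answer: $1476$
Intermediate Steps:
$K{\left(m \right)} = -14$ ($K{\left(m \right)} = -16 + 2 \frac{m + m}{m + m} = -16 + 2 \frac{2 m}{2 m} = -16 + 2 \cdot 2 m \frac{1}{2 m} = -16 + 2 \cdot 1 = -16 + 2 = -14$)
$l{\left(f,D \right)} = f^{2} - 6 D$
$g{\left(W,O \right)} = 12$
$l{\left(36,-32 \right)} - g{\left(-3,K{\left(7 \right)} \right)} = \left(36^{2} - -192\right) - 12 = \left(1296 + 192\right) - 12 = 1488 - 12 = 1476$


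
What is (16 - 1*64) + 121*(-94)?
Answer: -11422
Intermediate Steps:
(16 - 1*64) + 121*(-94) = (16 - 64) - 11374 = -48 - 11374 = -11422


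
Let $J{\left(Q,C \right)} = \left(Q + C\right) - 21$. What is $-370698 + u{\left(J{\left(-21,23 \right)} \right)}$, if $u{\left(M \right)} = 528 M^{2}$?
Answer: $-180090$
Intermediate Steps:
$J{\left(Q,C \right)} = -21 + C + Q$ ($J{\left(Q,C \right)} = \left(C + Q\right) - 21 = -21 + C + Q$)
$-370698 + u{\left(J{\left(-21,23 \right)} \right)} = -370698 + 528 \left(-21 + 23 - 21\right)^{2} = -370698 + 528 \left(-19\right)^{2} = -370698 + 528 \cdot 361 = -370698 + 190608 = -180090$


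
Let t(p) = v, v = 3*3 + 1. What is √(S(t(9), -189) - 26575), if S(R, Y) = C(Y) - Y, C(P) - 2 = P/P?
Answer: I*√26383 ≈ 162.43*I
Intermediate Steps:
v = 10 (v = 9 + 1 = 10)
t(p) = 10
C(P) = 3 (C(P) = 2 + P/P = 2 + 1 = 3)
S(R, Y) = 3 - Y
√(S(t(9), -189) - 26575) = √((3 - 1*(-189)) - 26575) = √((3 + 189) - 26575) = √(192 - 26575) = √(-26383) = I*√26383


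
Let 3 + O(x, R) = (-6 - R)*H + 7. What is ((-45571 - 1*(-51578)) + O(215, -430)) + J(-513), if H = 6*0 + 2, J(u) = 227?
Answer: 7086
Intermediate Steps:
H = 2 (H = 0 + 2 = 2)
O(x, R) = -8 - 2*R (O(x, R) = -3 + ((-6 - R)*2 + 7) = -3 + ((-12 - 2*R) + 7) = -3 + (-5 - 2*R) = -8 - 2*R)
((-45571 - 1*(-51578)) + O(215, -430)) + J(-513) = ((-45571 - 1*(-51578)) + (-8 - 2*(-430))) + 227 = ((-45571 + 51578) + (-8 + 860)) + 227 = (6007 + 852) + 227 = 6859 + 227 = 7086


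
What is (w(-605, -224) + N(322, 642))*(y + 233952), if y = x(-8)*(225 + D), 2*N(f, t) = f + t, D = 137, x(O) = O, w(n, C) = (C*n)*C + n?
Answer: -7014075262768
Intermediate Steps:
w(n, C) = n + n*C**2 (w(n, C) = n*C**2 + n = n + n*C**2)
N(f, t) = f/2 + t/2 (N(f, t) = (f + t)/2 = f/2 + t/2)
y = -2896 (y = -8*(225 + 137) = -8*362 = -2896)
(w(-605, -224) + N(322, 642))*(y + 233952) = (-605*(1 + (-224)**2) + ((1/2)*322 + (1/2)*642))*(-2896 + 233952) = (-605*(1 + 50176) + (161 + 321))*231056 = (-605*50177 + 482)*231056 = (-30357085 + 482)*231056 = -30356603*231056 = -7014075262768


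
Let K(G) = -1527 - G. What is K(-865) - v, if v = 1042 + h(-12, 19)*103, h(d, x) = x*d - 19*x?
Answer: 58963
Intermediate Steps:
h(d, x) = -19*x + d*x (h(d, x) = d*x - 19*x = -19*x + d*x)
v = -59625 (v = 1042 + (19*(-19 - 12))*103 = 1042 + (19*(-31))*103 = 1042 - 589*103 = 1042 - 60667 = -59625)
K(-865) - v = (-1527 - 1*(-865)) - 1*(-59625) = (-1527 + 865) + 59625 = -662 + 59625 = 58963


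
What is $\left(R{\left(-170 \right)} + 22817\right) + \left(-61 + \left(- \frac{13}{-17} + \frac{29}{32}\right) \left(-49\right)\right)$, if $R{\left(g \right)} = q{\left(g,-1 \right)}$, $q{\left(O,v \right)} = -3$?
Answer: $\frac{12333091}{544} \approx 22671.0$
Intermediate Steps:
$R{\left(g \right)} = -3$
$\left(R{\left(-170 \right)} + 22817\right) + \left(-61 + \left(- \frac{13}{-17} + \frac{29}{32}\right) \left(-49\right)\right) = \left(-3 + 22817\right) + \left(-61 + \left(- \frac{13}{-17} + \frac{29}{32}\right) \left(-49\right)\right) = 22814 + \left(-61 + \left(\left(-13\right) \left(- \frac{1}{17}\right) + 29 \cdot \frac{1}{32}\right) \left(-49\right)\right) = 22814 + \left(-61 + \left(\frac{13}{17} + \frac{29}{32}\right) \left(-49\right)\right) = 22814 + \left(-61 + \frac{909}{544} \left(-49\right)\right) = 22814 - \frac{77725}{544} = \frac{12333091}{544}$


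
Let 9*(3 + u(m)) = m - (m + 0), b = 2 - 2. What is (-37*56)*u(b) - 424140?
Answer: -417924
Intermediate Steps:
b = 0
u(m) = -3 (u(m) = -3 + (m - (m + 0))/9 = -3 + (m - m)/9 = -3 + (⅑)*0 = -3 + 0 = -3)
(-37*56)*u(b) - 424140 = -37*56*(-3) - 424140 = -2072*(-3) - 424140 = 6216 - 424140 = -417924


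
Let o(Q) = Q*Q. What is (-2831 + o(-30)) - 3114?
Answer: -5045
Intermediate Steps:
o(Q) = Q²
(-2831 + o(-30)) - 3114 = (-2831 + (-30)²) - 3114 = (-2831 + 900) - 3114 = -1931 - 3114 = -5045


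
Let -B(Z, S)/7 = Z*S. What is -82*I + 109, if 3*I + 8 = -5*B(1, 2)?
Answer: -4757/3 ≈ -1585.7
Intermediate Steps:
B(Z, S) = -7*S*Z (B(Z, S) = -7*Z*S = -7*S*Z)
I = 62/3 (I = -8/3 + (-(-35)*2)/3 = -8/3 + (-5*(-14))/3 = -8/3 + (1/3)*70 = -8/3 + 70/3 = 62/3 ≈ 20.667)
-82*I + 109 = -82*62/3 + 109 = -5084/3 + 109 = -4757/3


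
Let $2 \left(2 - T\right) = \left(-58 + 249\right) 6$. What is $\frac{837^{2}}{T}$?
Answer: $- \frac{700569}{571} \approx -1226.9$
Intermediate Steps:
$T = -571$ ($T = 2 - \frac{\left(-58 + 249\right) 6}{2} = 2 - \frac{191 \cdot 6}{2} = 2 - 573 = -571$)
$\frac{837^{2}}{T} = \frac{837^{2}}{-571} = 700569 \left(- \frac{1}{571}\right) = - \frac{700569}{571}$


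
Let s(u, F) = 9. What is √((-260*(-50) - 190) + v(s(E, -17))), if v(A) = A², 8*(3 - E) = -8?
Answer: √12891 ≈ 113.54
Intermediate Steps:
E = 4 (E = 3 - ⅛*(-8) = 3 + 1 = 4)
√((-260*(-50) - 190) + v(s(E, -17))) = √((-260*(-50) - 190) + 9²) = √((13000 - 190) + 81) = √(12810 + 81) = √12891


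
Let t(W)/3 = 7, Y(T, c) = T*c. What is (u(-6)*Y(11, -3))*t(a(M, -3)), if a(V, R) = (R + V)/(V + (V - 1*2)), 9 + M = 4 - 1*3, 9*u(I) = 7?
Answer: -539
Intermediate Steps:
u(I) = 7/9 (u(I) = (⅑)*7 = 7/9)
M = -8 (M = -9 + (4 - 1*3) = -9 + (4 - 3) = -9 + 1 = -8)
a(V, R) = (R + V)/(-2 + 2*V) (a(V, R) = (R + V)/(V + (V - 2)) = (R + V)/(V + (-2 + V)) = (R + V)/(-2 + 2*V))
t(W) = 21 (t(W) = 3*7 = 21)
(u(-6)*Y(11, -3))*t(a(M, -3)) = (7*(11*(-3))/9)*21 = ((7/9)*(-33))*21 = -77/3*21 = -539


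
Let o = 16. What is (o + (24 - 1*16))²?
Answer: 576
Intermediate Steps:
(o + (24 - 1*16))² = (16 + (24 - 1*16))² = (16 + (24 - 16))² = (16 + 8)² = 24² = 576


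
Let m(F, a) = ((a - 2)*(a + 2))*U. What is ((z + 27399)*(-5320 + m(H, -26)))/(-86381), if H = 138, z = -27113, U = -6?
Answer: 2674672/86381 ≈ 30.964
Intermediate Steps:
m(F, a) = -6*(-2 + a)*(2 + a) (m(F, a) = ((a - 2)*(a + 2))*(-6) = ((-2 + a)*(2 + a))*(-6) = -6*(-2 + a)*(2 + a))
((z + 27399)*(-5320 + m(H, -26)))/(-86381) = ((-27113 + 27399)*(-5320 + (24 - 6*(-26)²)))/(-86381) = (286*(-5320 + (24 - 6*676)))*(-1/86381) = (286*(-5320 + (24 - 4056)))*(-1/86381) = (286*(-5320 - 4032))*(-1/86381) = (286*(-9352))*(-1/86381) = -2674672*(-1/86381) = 2674672/86381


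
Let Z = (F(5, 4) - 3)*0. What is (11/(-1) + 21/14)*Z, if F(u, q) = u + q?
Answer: 0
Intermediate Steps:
F(u, q) = q + u
Z = 0 (Z = ((4 + 5) - 3)*0 = (9 - 3)*0 = 6*0 = 0)
(11/(-1) + 21/14)*Z = (11/(-1) + 21/14)*0 = (11*(-1) + 21*(1/14))*0 = (-11 + 3/2)*0 = -19/2*0 = 0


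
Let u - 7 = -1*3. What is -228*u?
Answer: -912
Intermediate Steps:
u = 4 (u = 7 - 1*3 = 7 - 3 = 4)
-228*u = -228*4 = -912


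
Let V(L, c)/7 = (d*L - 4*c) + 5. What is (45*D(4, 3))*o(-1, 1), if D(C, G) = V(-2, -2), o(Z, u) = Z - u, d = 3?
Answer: -4410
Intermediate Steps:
V(L, c) = 35 - 28*c + 21*L (V(L, c) = 7*((3*L - 4*c) + 5) = 7*((-4*c + 3*L) + 5) = 7*(5 - 4*c + 3*L) = 35 - 28*c + 21*L)
D(C, G) = 49 (D(C, G) = 35 - 28*(-2) + 21*(-2) = 35 + 56 - 42 = 49)
(45*D(4, 3))*o(-1, 1) = (45*49)*(-1 - 1*1) = 2205*(-1 - 1) = 2205*(-2) = -4410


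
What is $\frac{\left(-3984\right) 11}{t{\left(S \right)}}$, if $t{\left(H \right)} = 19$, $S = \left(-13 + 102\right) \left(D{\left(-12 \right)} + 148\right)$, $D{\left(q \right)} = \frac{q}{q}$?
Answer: $- \frac{43824}{19} \approx -2306.5$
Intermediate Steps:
$D{\left(q \right)} = 1$
$S = 13261$ ($S = \left(-13 + 102\right) \left(1 + 148\right) = 89 \cdot 149 = 13261$)
$\frac{\left(-3984\right) 11}{t{\left(S \right)}} = \frac{\left(-3984\right) 11}{19} = \left(-43824\right) \frac{1}{19} = - \frac{43824}{19}$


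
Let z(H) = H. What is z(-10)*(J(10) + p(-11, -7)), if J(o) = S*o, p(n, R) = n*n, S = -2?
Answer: -1010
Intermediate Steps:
p(n, R) = n²
J(o) = -2*o
z(-10)*(J(10) + p(-11, -7)) = -10*(-2*10 + (-11)²) = -10*(-20 + 121) = -10*101 = -1010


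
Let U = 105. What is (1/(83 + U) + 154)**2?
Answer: 838276209/35344 ≈ 23718.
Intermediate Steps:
(1/(83 + U) + 154)**2 = (1/(83 + 105) + 154)**2 = (1/188 + 154)**2 = (28953/188)**2 = 838276209/35344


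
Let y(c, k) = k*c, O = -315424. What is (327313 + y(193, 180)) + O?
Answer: 46629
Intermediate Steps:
y(c, k) = c*k
(327313 + y(193, 180)) + O = (327313 + 193*180) - 315424 = (327313 + 34740) - 315424 = 362053 - 315424 = 46629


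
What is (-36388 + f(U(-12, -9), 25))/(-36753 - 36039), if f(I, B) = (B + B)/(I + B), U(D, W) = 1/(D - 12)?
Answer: 5448803/10900602 ≈ 0.49986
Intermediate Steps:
U(D, W) = 1/(-12 + D)
f(I, B) = 2*B/(B + I) (f(I, B) = (2*B)/(B + I) = 2*B/(B + I))
(-36388 + f(U(-12, -9), 25))/(-36753 - 36039) = (-36388 + 2*25/(25 + 1/(-12 - 12)))/(-36753 - 36039) = (-36388 + 2*25/(25 + 1/(-24)))/(-72792) = (-36388 + 2*25/(25 - 1/24))*(-1/72792) = (-36388 + 2*25/(599/24))*(-1/72792) = (-36388 + 2*25*(24/599))*(-1/72792) = (-36388 + 1200/599)*(-1/72792) = -21795212/599*(-1/72792) = 5448803/10900602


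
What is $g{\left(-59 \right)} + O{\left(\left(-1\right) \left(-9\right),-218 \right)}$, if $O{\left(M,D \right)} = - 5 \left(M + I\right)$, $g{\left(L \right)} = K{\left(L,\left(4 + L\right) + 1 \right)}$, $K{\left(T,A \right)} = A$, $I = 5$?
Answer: $-124$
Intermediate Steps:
$g{\left(L \right)} = 5 + L$ ($g{\left(L \right)} = \left(4 + L\right) + 1 = 5 + L$)
$O{\left(M,D \right)} = -25 - 5 M$ ($O{\left(M,D \right)} = - 5 \left(M + 5\right) = - 5 \left(5 + M\right) = -25 - 5 M$)
$g{\left(-59 \right)} + O{\left(\left(-1\right) \left(-9\right),-218 \right)} = \left(5 - 59\right) - \left(25 + 5 \left(\left(-1\right) \left(-9\right)\right)\right) = -54 - 70 = -124$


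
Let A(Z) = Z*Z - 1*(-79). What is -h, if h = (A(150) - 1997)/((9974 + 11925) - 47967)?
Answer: 10291/13034 ≈ 0.78955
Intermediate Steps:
A(Z) = 79 + Z² (A(Z) = Z² + 79 = 79 + Z²)
h = -10291/13034 (h = ((79 + 150²) - 1997)/((9974 + 11925) - 47967) = ((79 + 22500) - 1997)/(21899 - 47967) = (22579 - 1997)/(-26068) = 20582*(-1/26068) = -10291/13034 ≈ -0.78955)
-h = -1*(-10291/13034) = 10291/13034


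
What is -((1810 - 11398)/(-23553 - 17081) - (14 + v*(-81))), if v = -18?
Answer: 29901830/20317 ≈ 1471.8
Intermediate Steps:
-((1810 - 11398)/(-23553 - 17081) - (14 + v*(-81))) = -((1810 - 11398)/(-23553 - 17081) - (14 - 18*(-81))) = -(-9588/(-40634) - (14 + 1458)) = -(-9588*(-1/40634) - 1*1472) = -(4794/20317 - 1472) = -1*(-29901830/20317) = 29901830/20317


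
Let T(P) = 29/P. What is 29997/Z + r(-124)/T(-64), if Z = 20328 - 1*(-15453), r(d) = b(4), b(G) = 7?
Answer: -5053325/345883 ≈ -14.610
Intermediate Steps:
r(d) = 7
Z = 35781 (Z = 20328 + 15453 = 35781)
29997/Z + r(-124)/T(-64) = 29997/35781 + 7/((29/(-64))) = 29997*(1/35781) + 7/((29*(-1/64))) = 9999/11927 + 7/(-29/64) = 9999/11927 + 7*(-64/29) = 9999/11927 - 448/29 = -5053325/345883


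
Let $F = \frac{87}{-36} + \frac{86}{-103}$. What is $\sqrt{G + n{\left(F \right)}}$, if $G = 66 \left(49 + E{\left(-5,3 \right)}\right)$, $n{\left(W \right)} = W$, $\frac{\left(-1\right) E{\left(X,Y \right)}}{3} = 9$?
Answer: $\frac{\sqrt{553311777}}{618} \approx 38.062$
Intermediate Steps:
$F = - \frac{4019}{1236}$ ($F = 87 \left(- \frac{1}{36}\right) + 86 \left(- \frac{1}{103}\right) = - \frac{29}{12} - \frac{86}{103} = - \frac{4019}{1236} \approx -3.2516$)
$E{\left(X,Y \right)} = -27$ ($E{\left(X,Y \right)} = \left(-3\right) 9 = -27$)
$G = 1452$ ($G = 66 \left(49 - 27\right) = 66 \cdot 22 = 1452$)
$\sqrt{G + n{\left(F \right)}} = \sqrt{1452 - \frac{4019}{1236}} = \sqrt{\frac{1790653}{1236}} = \frac{\sqrt{553311777}}{618}$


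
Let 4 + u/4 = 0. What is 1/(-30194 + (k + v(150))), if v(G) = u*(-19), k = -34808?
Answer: -1/64698 ≈ -1.5456e-5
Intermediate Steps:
u = -16 (u = -16 + 4*0 = -16 + 0 = -16)
v(G) = 304 (v(G) = -16*(-19) = 304)
1/(-30194 + (k + v(150))) = 1/(-30194 + (-34808 + 304)) = 1/(-30194 - 34504) = 1/(-64698) = -1/64698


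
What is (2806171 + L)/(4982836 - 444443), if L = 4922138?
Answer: 7728309/4538393 ≈ 1.7029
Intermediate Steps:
(2806171 + L)/(4982836 - 444443) = (2806171 + 4922138)/(4982836 - 444443) = 7728309/4538393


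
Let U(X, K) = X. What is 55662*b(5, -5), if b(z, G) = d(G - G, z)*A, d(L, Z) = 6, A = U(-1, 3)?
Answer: -333972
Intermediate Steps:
A = -1
b(z, G) = -6 (b(z, G) = 6*(-1) = -6)
55662*b(5, -5) = 55662*(-6) = -333972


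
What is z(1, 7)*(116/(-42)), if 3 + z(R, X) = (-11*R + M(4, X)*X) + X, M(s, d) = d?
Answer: -116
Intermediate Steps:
z(R, X) = -3 + X + X² - 11*R (z(R, X) = -3 + ((-11*R + X*X) + X) = -3 + ((-11*R + X²) + X) = -3 + ((X² - 11*R) + X) = -3 + (X + X² - 11*R) = -3 + X + X² - 11*R)
z(1, 7)*(116/(-42)) = (-3 + 7 + 7² - 11*1)*(116/(-42)) = (-3 + 7 + 49 - 11)*(116*(-1/42)) = 42*(-58/21) = -116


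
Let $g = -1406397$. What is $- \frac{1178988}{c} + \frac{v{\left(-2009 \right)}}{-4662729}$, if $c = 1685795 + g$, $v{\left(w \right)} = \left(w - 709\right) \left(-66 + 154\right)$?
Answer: $- \frac{1997966890}{479307269} \approx -4.1684$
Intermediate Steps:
$v{\left(w \right)} = -62392 + 88 w$ ($v{\left(w \right)} = \left(-709 + w\right) 88 = -62392 + 88 w$)
$c = 279398$ ($c = 1685795 - 1406397 = 279398$)
$- \frac{1178988}{c} + \frac{v{\left(-2009 \right)}}{-4662729} = - \frac{1178988}{279398} + \frac{-62392 + 88 \left(-2009\right)}{-4662729} = \left(-1178988\right) \frac{1}{279398} + \left(-62392 - 176792\right) \left(- \frac{1}{4662729}\right) = - \frac{589494}{139699} - - \frac{176}{3431} = - \frac{589494}{139699} + \frac{176}{3431} = - \frac{1997966890}{479307269}$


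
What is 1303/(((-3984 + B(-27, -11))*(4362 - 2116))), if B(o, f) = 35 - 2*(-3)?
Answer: -1303/8855978 ≈ -0.00014713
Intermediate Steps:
B(o, f) = 41 (B(o, f) = 35 + 6 = 41)
1303/(((-3984 + B(-27, -11))*(4362 - 2116))) = 1303/(((-3984 + 41)*(4362 - 2116))) = 1303/((-3943*2246)) = 1303/(-8855978) = 1303*(-1/8855978) = -1303/8855978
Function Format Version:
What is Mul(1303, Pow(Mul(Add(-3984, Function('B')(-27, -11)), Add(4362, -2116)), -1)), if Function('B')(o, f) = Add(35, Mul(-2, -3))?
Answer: Rational(-1303, 8855978) ≈ -0.00014713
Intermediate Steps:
Function('B')(o, f) = 41 (Function('B')(o, f) = Add(35, 6) = 41)
Mul(1303, Pow(Mul(Add(-3984, Function('B')(-27, -11)), Add(4362, -2116)), -1)) = Mul(1303, Pow(Mul(Add(-3984, 41), Add(4362, -2116)), -1)) = Mul(1303, Pow(Mul(-3943, 2246), -1)) = Mul(1303, Pow(-8855978, -1)) = Mul(1303, Rational(-1, 8855978)) = Rational(-1303, 8855978)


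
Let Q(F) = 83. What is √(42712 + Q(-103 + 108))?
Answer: 3*√4755 ≈ 206.87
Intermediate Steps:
√(42712 + Q(-103 + 108)) = √(42712 + 83) = √42795 = 3*√4755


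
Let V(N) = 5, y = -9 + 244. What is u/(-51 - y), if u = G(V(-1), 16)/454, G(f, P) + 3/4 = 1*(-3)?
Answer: 15/519376 ≈ 2.8881e-5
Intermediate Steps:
y = 235
G(f, P) = -15/4 (G(f, P) = -¾ + 1*(-3) = -¾ - 3 = -15/4)
u = -15/1816 (u = -15/4/454 = -15/4*1/454 = -15/1816 ≈ -0.0082599)
u/(-51 - y) = -15/(1816*(-51 - 1*235)) = -15/(1816*(-51 - 235)) = -15/1816/(-286) = -15/1816*(-1/286) = 15/519376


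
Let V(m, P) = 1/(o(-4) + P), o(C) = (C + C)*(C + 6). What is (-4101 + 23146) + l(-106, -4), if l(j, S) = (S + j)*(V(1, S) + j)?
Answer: 61421/2 ≈ 30711.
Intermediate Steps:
o(C) = 2*C*(6 + C) (o(C) = (2*C)*(6 + C) = 2*C*(6 + C))
V(m, P) = 1/(-16 + P) (V(m, P) = 1/(2*(-4)*(6 - 4) + P) = 1/(2*(-4)*2 + P) = 1/(-16 + P))
l(j, S) = (S + j)*(j + 1/(-16 + S)) (l(j, S) = (S + j)*(1/(-16 + S) + j) = (S + j)*(j + 1/(-16 + S)))
(-4101 + 23146) + l(-106, -4) = (-4101 + 23146) + (-4 - 106 - 106*(-16 - 4)*(-4 - 106))/(-16 - 4) = 19045 + (-4 - 106 - 106*(-20)*(-110))/(-20) = 19045 - (-4 - 106 - 233200)/20 = 19045 - 1/20*(-233310) = 19045 + 23331/2 = 61421/2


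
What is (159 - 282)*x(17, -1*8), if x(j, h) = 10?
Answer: -1230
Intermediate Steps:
(159 - 282)*x(17, -1*8) = (159 - 282)*10 = -123*10 = -1230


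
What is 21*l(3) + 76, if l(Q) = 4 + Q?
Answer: 223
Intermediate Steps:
21*l(3) + 76 = 21*(4 + 3) + 76 = 21*7 + 76 = 147 + 76 = 223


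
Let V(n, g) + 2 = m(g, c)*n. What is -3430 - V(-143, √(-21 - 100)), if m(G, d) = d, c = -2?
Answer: -3714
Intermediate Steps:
V(n, g) = -2 - 2*n
-3430 - V(-143, √(-21 - 100)) = -3430 - (-2 - 2*(-143)) = -3430 - (-2 + 286) = -3430 - 1*284 = -3430 - 284 = -3714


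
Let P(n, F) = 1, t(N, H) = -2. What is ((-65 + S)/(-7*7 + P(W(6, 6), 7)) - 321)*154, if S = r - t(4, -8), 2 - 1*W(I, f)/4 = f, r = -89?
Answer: -146839/3 ≈ -48946.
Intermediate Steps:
W(I, f) = 8 - 4*f
S = -87 (S = -89 - 1*(-2) = -89 + 2 = -87)
((-65 + S)/(-7*7 + P(W(6, 6), 7)) - 321)*154 = ((-65 - 87)/(-7*7 + 1) - 321)*154 = (-152/(-49 + 1) - 321)*154 = (-152/(-48) - 321)*154 = (-152*(-1/48) - 321)*154 = (19/6 - 321)*154 = -1907/6*154 = -146839/3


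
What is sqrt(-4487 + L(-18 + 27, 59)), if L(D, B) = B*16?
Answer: I*sqrt(3543) ≈ 59.523*I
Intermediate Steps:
L(D, B) = 16*B
sqrt(-4487 + L(-18 + 27, 59)) = sqrt(-4487 + 16*59) = sqrt(-4487 + 944) = sqrt(-3543) = I*sqrt(3543)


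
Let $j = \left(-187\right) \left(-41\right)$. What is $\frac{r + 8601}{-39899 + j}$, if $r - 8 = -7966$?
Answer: $- \frac{643}{32232} \approx -0.019949$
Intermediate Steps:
$r = -7958$ ($r = 8 - 7966 = -7958$)
$j = 7667$
$\frac{r + 8601}{-39899 + j} = \frac{-7958 + 8601}{-39899 + 7667} = \frac{643}{-32232} = 643 \left(- \frac{1}{32232}\right) = - \frac{643}{32232}$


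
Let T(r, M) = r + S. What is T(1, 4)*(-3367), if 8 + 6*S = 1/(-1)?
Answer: 3367/2 ≈ 1683.5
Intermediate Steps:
S = -3/2 (S = -4/3 + (1/6)/(-1) = -4/3 + (1/6)*(-1) = -4/3 - 1/6 = -3/2 ≈ -1.5000)
T(r, M) = -3/2 + r (T(r, M) = r - 3/2 = -3/2 + r)
T(1, 4)*(-3367) = (-3/2 + 1)*(-3367) = -1/2*(-3367) = 3367/2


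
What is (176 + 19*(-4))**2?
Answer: 10000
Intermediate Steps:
(176 + 19*(-4))**2 = (176 - 76)**2 = 100**2 = 10000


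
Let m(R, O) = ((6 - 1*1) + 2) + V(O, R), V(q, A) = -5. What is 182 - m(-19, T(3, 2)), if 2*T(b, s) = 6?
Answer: 180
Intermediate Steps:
T(b, s) = 3 (T(b, s) = (1/2)*6 = 3)
m(R, O) = 2 (m(R, O) = ((6 - 1*1) + 2) - 5 = ((6 - 1) + 2) - 5 = (5 + 2) - 5 = 7 - 5 = 2)
182 - m(-19, T(3, 2)) = 182 - 1*2 = 182 - 2 = 180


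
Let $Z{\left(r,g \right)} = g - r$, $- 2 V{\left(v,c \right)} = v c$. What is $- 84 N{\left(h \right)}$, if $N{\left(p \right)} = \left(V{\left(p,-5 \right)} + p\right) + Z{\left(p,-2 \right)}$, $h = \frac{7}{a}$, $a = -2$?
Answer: $903$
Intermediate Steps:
$V{\left(v,c \right)} = - \frac{c v}{2}$ ($V{\left(v,c \right)} = - \frac{v c}{2} = - \frac{c v}{2}$)
$h = - \frac{7}{2}$ ($h = \frac{7}{-2} = 7 \left(- \frac{1}{2}\right) = - \frac{7}{2} \approx -3.5$)
$N{\left(p \right)} = -2 + \frac{5 p}{2}$ ($N{\left(p \right)} = \left(\left(- \frac{1}{2}\right) \left(-5\right) p + p\right) - \left(2 + p\right) = \left(\frac{5 p}{2} + p\right) - \left(2 + p\right) = \frac{7 p}{2} - \left(2 + p\right) = -2 + \frac{5 p}{2}$)
$- 84 N{\left(h \right)} = - 84 \left(-2 + \frac{5}{2} \left(- \frac{7}{2}\right)\right) = - 84 \left(-2 - \frac{35}{4}\right) = \left(-84\right) \left(- \frac{43}{4}\right) = 903$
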